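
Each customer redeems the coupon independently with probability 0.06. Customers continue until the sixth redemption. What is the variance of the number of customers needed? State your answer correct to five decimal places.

Y = total customers until the sixth success; negative binomial with r=6, p=0.06.
Var(Y) = r(1−p)/p² = 6·0.94 / 0.06² = 1566.6666667

1566.66667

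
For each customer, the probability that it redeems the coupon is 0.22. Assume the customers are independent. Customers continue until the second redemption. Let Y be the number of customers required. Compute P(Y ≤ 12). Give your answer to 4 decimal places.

0.7776

Finishing within 12 customers ⇔ at least 2 successes in the first 12. With X ~ Binomial(12, 0.22), P(Y ≤ 12) = 1 − P(X ≤ 1).
  k=0: C(12,0)·0.22^0·0.78^12 = 0.050715
  k=1: C(12,1)·0.22^1·0.78^11 = 0.171650
1 − 0.222365 = 0.777635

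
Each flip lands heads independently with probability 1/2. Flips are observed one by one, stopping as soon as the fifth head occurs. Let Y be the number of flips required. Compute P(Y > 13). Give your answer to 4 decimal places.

Needing more than 13 flips ⇔ fewer than 5 successes in the first 13. With X ~ Binomial(13, 0.50), P(Y > 13) = P(X ≤ 4).
  k=0: C(13,0)·0.50^0·0.50^13 = 0.000122
  k=1: C(13,1)·0.50^1·0.50^12 = 0.001587
  k=2: C(13,2)·0.50^2·0.50^11 = 0.009521
  k=3: C(13,3)·0.50^3·0.50^10 = 0.034912
  k=4: C(13,4)·0.50^4·0.50^9 = 0.087280
P(X ≤ 4) = 0.133423

0.1334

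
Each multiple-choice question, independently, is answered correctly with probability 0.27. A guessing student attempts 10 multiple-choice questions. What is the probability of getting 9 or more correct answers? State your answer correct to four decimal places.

0.0001

X ~ Binomial(10, 0.27); P(X ≥ 9) = Σ C(10,k) p^k (1−p)^(10−k) over k:
  k=9: C(10,9)·0.27^9·0.73^1 = 0.000056
  k=10: C(10,10)·0.27^10·0.73^0 = 0.000002
Total = 0.000058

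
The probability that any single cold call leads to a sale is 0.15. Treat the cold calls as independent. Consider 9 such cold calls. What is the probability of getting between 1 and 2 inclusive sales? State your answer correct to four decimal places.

X ~ Binomial(9, 0.15); P(1 ≤ X ≤ 2) = Σ C(9,k) p^k (1−p)^(9−k) over k:
  k=1: C(9,1)·0.15^1·0.85^8 = 0.367862
  k=2: C(9,2)·0.15^2·0.85^7 = 0.259667
Total = 0.627530

0.6275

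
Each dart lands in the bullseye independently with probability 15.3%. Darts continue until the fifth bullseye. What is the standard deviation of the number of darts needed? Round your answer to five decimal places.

Y = total darts until the fifth success; negative binomial with r=5, p=0.153.
SD(Y) = √[r(1−p)/p²] = √(180.9133239) = 13.4504024

13.45040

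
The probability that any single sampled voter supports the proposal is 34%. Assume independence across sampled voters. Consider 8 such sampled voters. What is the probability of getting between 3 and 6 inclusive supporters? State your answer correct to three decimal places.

X ~ Binomial(8, 0.34); P(3 ≤ X ≤ 6) = Σ C(8,k) p^k (1−p)^(8−k) over k:
  k=3: C(8,3)·0.34^3·0.66^5 = 0.27564
  k=4: C(8,4)·0.34^4·0.66^4 = 0.17750
  k=5: C(8,5)·0.34^5·0.66^3 = 0.07315
  k=6: C(8,6)·0.34^6·0.66^2 = 0.01884
Total = 0.54513

0.545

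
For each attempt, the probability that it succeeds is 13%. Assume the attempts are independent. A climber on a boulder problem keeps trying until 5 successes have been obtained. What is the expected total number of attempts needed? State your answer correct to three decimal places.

38.462

Y = total attempts until the fifth success; negative binomial with r=5, p=0.13.
E[Y] = r / p = 5 / 0.13 = 38.46154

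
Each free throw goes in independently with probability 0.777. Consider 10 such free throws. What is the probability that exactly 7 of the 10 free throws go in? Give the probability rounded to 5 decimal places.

0.22753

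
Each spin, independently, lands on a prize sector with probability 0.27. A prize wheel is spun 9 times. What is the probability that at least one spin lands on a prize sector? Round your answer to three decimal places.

P(at least one) = 1 − P(none) = 1 − (1 − 0.27)^9
= 1 − 0.05887 = 0.94113

0.941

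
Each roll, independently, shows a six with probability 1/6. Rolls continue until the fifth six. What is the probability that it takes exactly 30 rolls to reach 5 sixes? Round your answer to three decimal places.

Y = trial on which the fifth success occurs; negative binomial, r=5, p=0.166667.
P(Y=30) = C(29,4) · p^5 · (1−p)^25
= 23751 · 0.0001286 · 0.010483 = 0.03202

0.032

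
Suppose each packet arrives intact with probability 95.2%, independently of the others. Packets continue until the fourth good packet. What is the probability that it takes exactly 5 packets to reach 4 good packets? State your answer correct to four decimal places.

0.1577

Y = trial on which the fourth success occurs; negative binomial, r=4, p=0.952.
P(Y=5) = C(4,3) · p^4 · (1−p)^1
= 4 · 0.82139 · 0.048 = 0.157706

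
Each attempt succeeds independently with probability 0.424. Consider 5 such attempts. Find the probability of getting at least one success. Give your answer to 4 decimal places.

0.9366

P(at least one) = 1 − P(none) = 1 − (1 − 0.424)^5
= 1 − 0.063403 = 0.936597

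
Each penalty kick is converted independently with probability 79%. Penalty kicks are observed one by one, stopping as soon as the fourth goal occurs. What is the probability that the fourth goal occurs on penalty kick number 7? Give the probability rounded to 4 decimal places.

Y = trial on which the fourth success occurs; negative binomial, r=4, p=0.79.
P(Y=7) = C(6,3) · p^4 · (1−p)^3
= 20 · 0.3895 · 0.009261 = 0.072143

0.0721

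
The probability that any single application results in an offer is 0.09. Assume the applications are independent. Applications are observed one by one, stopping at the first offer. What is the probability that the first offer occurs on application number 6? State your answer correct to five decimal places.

Geometric (trials to first success), p = 0.09.
P(Y = 6) = (1−p)^5 · p = 0.62403 · 0.09 = 0.0561629

0.05616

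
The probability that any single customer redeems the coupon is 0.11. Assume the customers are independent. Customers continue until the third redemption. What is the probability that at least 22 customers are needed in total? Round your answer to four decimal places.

Needing more than 21 customers ⇔ fewer than 3 successes in the first 21. With X ~ Binomial(21, 0.11), P(Y > 21) = P(X ≤ 2).
  k=0: C(21,0)·0.11^0·0.89^21 = 0.086535
  k=1: C(21,1)·0.11^1·0.89^20 = 0.224601
  k=2: C(21,2)·0.11^2·0.89^19 = 0.277597
P(X ≤ 2) = 0.588733

0.5887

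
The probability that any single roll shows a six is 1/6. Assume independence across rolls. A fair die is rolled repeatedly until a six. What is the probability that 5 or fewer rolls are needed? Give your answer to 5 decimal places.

Y = number of rolls to the first success; geometric, p = 0.166667.
P(Y ≤ 5) = 1 − (1−p)^5 = 1 − 0.4018776 = 0.5981224

0.59812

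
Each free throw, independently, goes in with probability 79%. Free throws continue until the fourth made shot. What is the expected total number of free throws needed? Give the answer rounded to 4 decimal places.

5.0633

Y = total free throws until the fourth success; negative binomial with r=4, p=0.79.
E[Y] = r / p = 4 / 0.79 = 5.063291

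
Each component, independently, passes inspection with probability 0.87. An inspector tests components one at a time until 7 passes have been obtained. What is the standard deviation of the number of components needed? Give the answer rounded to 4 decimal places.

Y = total components until the seventh success; negative binomial with r=7, p=0.87.
SD(Y) = √[r(1−p)/p²] = √(1.202272) = 1.096482

1.0965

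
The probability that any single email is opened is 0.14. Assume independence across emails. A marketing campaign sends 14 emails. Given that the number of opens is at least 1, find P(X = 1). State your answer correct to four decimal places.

0.3139

X ~ Binomial(14, 0.14). Want P(X=1 | X≥1) = P(X=1) / P(X≥1).
P(X=1) = C(14,1)·0.14^1·0.86^13 = 0.275890
P(X≥1) = 1 − 0.121054 = 0.878946
Ratio = 0.275890 / 0.878946 = 0.313887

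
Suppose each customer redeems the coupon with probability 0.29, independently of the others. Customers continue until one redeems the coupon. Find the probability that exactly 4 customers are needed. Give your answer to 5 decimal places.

Geometric (trials to first success), p = 0.29.
P(Y = 4) = (1−p)^3 · p = 0.35791 · 0.29 = 0.1037942

0.10379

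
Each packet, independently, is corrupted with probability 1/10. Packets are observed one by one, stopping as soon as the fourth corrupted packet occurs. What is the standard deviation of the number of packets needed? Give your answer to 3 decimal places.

18.974

Y = total packets until the fourth success; negative binomial with r=4, p=0.10.
SD(Y) = √[r(1−p)/p²] = √(360.00000) = 18.97367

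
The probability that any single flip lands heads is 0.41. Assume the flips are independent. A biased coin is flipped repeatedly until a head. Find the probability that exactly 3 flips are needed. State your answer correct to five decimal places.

0.14272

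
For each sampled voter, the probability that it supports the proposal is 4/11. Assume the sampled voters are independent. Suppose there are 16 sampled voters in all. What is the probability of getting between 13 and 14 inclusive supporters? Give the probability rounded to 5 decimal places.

0.00031

X ~ Binomial(16, 0.363636); P(13 ≤ X ≤ 14) = Σ C(16,k) p^k (1−p)^(16−k) over k:
  k=13: C(16,13)·0.363636^13·0.636364^3 = 0.0002805
  k=14: C(16,14)·0.363636^14·0.636364^2 = 0.0000344
Total = 0.0003149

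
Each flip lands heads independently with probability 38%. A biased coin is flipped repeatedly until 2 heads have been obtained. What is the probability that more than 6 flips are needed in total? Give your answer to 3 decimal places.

0.266

Needing more than 6 flips ⇔ fewer than 2 successes in the first 6. With X ~ Binomial(6, 0.38), P(Y > 6) = P(X ≤ 1).
  k=0: C(6,0)·0.38^0·0.62^6 = 0.05680
  k=1: C(6,1)·0.38^1·0.62^5 = 0.20888
P(X ≤ 1) = 0.26568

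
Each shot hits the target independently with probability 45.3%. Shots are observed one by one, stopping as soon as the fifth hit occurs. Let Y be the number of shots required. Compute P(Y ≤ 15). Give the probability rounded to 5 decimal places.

Finishing within 15 shots ⇔ at least 5 successes in the first 15. With X ~ Binomial(15, 0.453), P(Y ≤ 15) = 1 − P(X ≤ 4).
  k=0: C(15,0)·0.453^0·0.547^15 = 0.0001174
  k=1: C(15,1)·0.453^1·0.547^14 = 0.0014589
  k=2: C(15,2)·0.453^2·0.547^13 = 0.0084571
  k=3: C(15,3)·0.453^3·0.547^12 = 0.0303497
  k=4: C(15,4)·0.453^4·0.547^11 = 0.0754026
1 − 0.1157856 = 0.8842144

0.88421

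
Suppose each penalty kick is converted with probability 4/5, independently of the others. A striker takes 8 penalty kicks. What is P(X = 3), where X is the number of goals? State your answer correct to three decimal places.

0.009

X ~ Binomial(n=8, p=0.80).
P(X=3) = C(8,3) · p^3 · (1−p)^5
= 56 · 0.512 · 0.00032 = 0.00918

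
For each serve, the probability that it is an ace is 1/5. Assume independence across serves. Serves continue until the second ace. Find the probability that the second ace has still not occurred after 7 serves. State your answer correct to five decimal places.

Needing more than 7 serves ⇔ fewer than 2 successes in the first 7. With X ~ Binomial(7, 0.20), P(Y > 7) = P(X ≤ 1).
  k=0: C(7,0)·0.20^0·0.80^7 = 0.2097152
  k=1: C(7,1)·0.20^1·0.80^6 = 0.3670016
P(X ≤ 1) = 0.5767168

0.57672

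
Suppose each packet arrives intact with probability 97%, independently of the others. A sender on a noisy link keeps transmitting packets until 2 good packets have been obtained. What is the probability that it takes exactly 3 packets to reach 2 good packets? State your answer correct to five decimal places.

0.05645

Y = trial on which the second success occurs; negative binomial, r=2, p=0.97.
P(Y=3) = C(2,1) · p^2 · (1−p)^1
= 2 · 0.9409 · 0.03 = 0.0564540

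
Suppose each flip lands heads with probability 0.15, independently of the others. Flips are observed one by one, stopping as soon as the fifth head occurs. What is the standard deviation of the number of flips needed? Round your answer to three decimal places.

13.744

Y = total flips until the fifth success; negative binomial with r=5, p=0.15.
SD(Y) = √[r(1−p)/p²] = √(188.88889) = 13.74369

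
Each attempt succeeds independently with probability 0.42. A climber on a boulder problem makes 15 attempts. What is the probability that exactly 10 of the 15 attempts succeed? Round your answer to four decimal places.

0.0337

X ~ Binomial(n=15, p=0.42).
P(X=10) = C(15,10) · p^10 · (1−p)^5
= 3003 · 0.0001708 · 0.065636 = 0.033666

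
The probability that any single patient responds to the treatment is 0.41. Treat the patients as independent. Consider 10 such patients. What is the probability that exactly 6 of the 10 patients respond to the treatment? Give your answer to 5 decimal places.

X ~ Binomial(n=10, p=0.41).
P(X=6) = C(10,6) · p^6 · (1−p)^4
= 210 · 0.0047501 · 0.12117 = 0.1208733

0.12087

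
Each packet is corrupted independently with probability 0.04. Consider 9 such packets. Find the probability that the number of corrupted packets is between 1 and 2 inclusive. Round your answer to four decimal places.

X ~ Binomial(9, 0.04); P(1 ≤ X ≤ 2) = Σ C(9,k) p^k (1−p)^(9−k) over k:
  k=1: C(9,1)·0.04^1·0.96^8 = 0.259700
  k=2: C(9,2)·0.04^2·0.96^7 = 0.043283
Total = 0.302984

0.3030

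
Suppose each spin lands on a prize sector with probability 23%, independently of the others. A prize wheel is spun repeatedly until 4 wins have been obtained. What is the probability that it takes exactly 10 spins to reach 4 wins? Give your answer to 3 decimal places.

0.049

Y = trial on which the fourth success occurs; negative binomial, r=4, p=0.23.
P(Y=10) = C(9,3) · p^4 · (1−p)^6
= 84 · 0.0027984 · 0.20842 = 0.04899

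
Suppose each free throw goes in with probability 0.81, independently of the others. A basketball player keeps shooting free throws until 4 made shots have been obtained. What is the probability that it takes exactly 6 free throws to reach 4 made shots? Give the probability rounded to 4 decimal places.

Y = trial on which the fourth success occurs; negative binomial, r=4, p=0.81.
P(Y=6) = C(5,3) · p^4 · (1−p)^2
= 10 · 0.43047 · 0.0361 = 0.155399

0.1554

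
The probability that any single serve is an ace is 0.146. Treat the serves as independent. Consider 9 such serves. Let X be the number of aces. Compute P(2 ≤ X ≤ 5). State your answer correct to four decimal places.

X ~ Binomial(9, 0.146); P(2 ≤ X ≤ 5) = Σ C(9,k) p^k (1−p)^(9−k) over k:
  k=2: C(9,2)·0.146^2·0.854^7 = 0.254222
  k=3: C(9,3)·0.146^3·0.854^6 = 0.101411
  k=4: C(9,4)·0.146^4·0.854^5 = 0.026006
  k=5: C(9,5)·0.146^5·0.854^4 = 0.004446
Total = 0.386085

0.3861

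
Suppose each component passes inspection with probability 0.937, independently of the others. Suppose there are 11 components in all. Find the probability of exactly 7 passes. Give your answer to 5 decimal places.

0.00330

X ~ Binomial(n=11, p=0.937).
P(X=7) = C(11,7) · p^7 · (1−p)^4
= 330 · 0.63413 · 1.5753e-05 = 0.0032965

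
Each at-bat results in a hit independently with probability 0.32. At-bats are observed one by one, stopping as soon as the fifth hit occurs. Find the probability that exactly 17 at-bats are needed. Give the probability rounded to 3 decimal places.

Y = trial on which the fifth success occurs; negative binomial, r=5, p=0.32.
P(Y=17) = C(16,4) · p^5 · (1−p)^12
= 1820 · 0.0033554 · 0.0097748 = 0.05969

0.060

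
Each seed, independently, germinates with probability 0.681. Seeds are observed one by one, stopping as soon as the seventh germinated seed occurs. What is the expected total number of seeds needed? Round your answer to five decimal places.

10.27900

Y = total seeds until the seventh success; negative binomial with r=7, p=0.681.
E[Y] = r / p = 7 / 0.681 = 10.2790015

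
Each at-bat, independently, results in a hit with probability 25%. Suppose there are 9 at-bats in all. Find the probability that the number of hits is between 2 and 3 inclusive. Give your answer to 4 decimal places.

0.5339

X ~ Binomial(9, 0.25); P(2 ≤ X ≤ 3) = Σ C(9,k) p^k (1−p)^(9−k) over k:
  k=2: C(9,2)·0.25^2·0.75^7 = 0.300339
  k=3: C(9,3)·0.25^3·0.75^6 = 0.233597
Total = 0.533936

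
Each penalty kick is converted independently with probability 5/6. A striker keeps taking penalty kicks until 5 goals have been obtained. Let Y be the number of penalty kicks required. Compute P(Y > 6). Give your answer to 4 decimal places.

0.2632

Needing more than 6 penalty kicks ⇔ fewer than 5 successes in the first 6. With X ~ Binomial(6, 0.833333), P(Y > 6) = P(X ≤ 4).
  k=0: C(6,0)·0.833333^0·0.166667^6 = 0.000021
  k=1: C(6,1)·0.833333^1·0.166667^5 = 0.000643
  k=2: C(6,2)·0.833333^2·0.166667^4 = 0.008038
  k=3: C(6,3)·0.833333^3·0.166667^3 = 0.053584
  k=4: C(6,4)·0.833333^4·0.166667^2 = 0.200939
P(X ≤ 4) = 0.263224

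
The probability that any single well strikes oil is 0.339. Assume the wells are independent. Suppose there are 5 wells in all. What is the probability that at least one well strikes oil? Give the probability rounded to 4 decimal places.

0.8738

P(at least one) = 1 − P(none) = 1 − (1 − 0.339)^5
= 1 − 0.126185 = 0.873815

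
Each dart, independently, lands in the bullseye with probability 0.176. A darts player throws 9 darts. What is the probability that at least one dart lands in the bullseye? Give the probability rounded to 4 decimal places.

0.8249

P(at least one) = 1 − P(none) = 1 − (1 − 0.176)^9
= 1 − 0.175124 = 0.824876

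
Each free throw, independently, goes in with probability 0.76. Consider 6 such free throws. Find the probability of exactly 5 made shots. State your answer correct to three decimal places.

0.365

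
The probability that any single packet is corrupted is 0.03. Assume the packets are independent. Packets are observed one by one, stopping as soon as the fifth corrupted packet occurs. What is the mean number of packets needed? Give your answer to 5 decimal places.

Y = total packets until the fifth success; negative binomial with r=5, p=0.03.
E[Y] = r / p = 5 / 0.03 = 166.6666667

166.66667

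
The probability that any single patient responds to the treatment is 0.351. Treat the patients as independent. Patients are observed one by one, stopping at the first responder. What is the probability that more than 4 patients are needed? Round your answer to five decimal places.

Y = number of patients to the first success; geometric, p = 0.351.
P(Y > 4) = P(first 4 all fail) = (1−p)^4 = 0.1774103

0.17741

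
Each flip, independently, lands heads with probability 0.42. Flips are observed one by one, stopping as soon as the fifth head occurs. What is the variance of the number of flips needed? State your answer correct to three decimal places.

16.440

Y = total flips until the fifth success; negative binomial with r=5, p=0.42.
Var(Y) = r(1−p)/p² = 5·0.58 / 0.42² = 16.43991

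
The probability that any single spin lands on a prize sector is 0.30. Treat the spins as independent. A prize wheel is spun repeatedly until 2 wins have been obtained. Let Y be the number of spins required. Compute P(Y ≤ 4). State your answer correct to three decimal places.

Finishing within 4 spins ⇔ at least 2 successes in the first 4. With X ~ Binomial(4, 0.30), P(Y ≤ 4) = 1 − P(X ≤ 1).
  k=0: C(4,0)·0.30^0·0.70^4 = 0.24010
  k=1: C(4,1)·0.30^1·0.70^3 = 0.41160
1 − 0.65170 = 0.34830

0.348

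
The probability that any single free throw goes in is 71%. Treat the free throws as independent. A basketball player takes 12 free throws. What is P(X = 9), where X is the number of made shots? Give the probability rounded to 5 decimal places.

X ~ Binomial(n=12, p=0.71).
P(X=9) = C(12,9) · p^9 · (1−p)^3
= 220 · 0.045849 · 0.024389 = 0.2460038

0.24600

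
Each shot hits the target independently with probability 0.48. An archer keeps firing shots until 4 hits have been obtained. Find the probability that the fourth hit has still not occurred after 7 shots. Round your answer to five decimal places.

Needing more than 7 shots ⇔ fewer than 4 successes in the first 7. With X ~ Binomial(7, 0.48), P(Y > 7) = P(X ≤ 3).
  k=0: C(7,0)·0.48^0·0.52^7 = 0.0102807
  k=1: C(7,1)·0.48^1·0.52^6 = 0.0664292
  k=2: C(7,2)·0.48^2·0.52^5 = 0.1839579
  k=3: C(7,3)·0.48^3·0.52^4 = 0.2830122
P(X ≤ 3) = 0.5436801

0.54368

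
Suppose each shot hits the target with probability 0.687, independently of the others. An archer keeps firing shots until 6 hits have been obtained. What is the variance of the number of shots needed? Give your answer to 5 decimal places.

Y = total shots until the sixth success; negative binomial with r=6, p=0.687.
Var(Y) = r(1−p)/p² = 6·0.313 / 0.687² = 3.9790749

3.97907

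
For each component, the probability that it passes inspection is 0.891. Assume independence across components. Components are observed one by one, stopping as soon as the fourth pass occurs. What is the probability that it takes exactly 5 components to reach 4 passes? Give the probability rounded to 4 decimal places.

0.2748

Y = trial on which the fourth success occurs; negative binomial, r=4, p=0.891.
P(Y=5) = C(4,3) · p^4 · (1−p)^1
= 4 · 0.63025 · 0.109 = 0.274788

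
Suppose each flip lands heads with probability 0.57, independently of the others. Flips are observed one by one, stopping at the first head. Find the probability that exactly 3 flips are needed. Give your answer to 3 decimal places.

0.105

Geometric (trials to first success), p = 0.57.
P(Y = 3) = (1−p)^2 · p = 0.1849 · 0.57 = 0.10539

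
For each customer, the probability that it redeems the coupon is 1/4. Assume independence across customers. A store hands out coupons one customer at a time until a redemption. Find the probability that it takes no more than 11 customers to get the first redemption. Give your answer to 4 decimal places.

0.9578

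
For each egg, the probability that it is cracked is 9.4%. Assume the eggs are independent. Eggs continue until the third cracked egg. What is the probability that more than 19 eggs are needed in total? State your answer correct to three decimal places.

0.738

Needing more than 19 eggs ⇔ fewer than 3 successes in the first 19. With X ~ Binomial(19, 0.094), P(Y > 19) = P(X ≤ 2).
  k=0: C(19,0)·0.094^0·0.906^19 = 0.15326
  k=1: C(19,1)·0.094^1·0.906^18 = 0.30213
  k=2: C(19,2)·0.094^2·0.906^17 = 0.28212
P(X ≤ 2) = 0.73751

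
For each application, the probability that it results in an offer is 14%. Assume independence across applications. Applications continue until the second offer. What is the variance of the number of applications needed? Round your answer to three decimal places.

87.755

Y = total applications until the second success; negative binomial with r=2, p=0.14.
Var(Y) = r(1−p)/p² = 2·0.86 / 0.14² = 87.75510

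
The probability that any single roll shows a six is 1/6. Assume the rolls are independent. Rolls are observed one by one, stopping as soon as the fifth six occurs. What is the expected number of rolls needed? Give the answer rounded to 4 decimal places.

30.0000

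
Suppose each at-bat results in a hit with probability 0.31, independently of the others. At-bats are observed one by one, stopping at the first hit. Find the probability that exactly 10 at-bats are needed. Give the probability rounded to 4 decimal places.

0.0110

Geometric (trials to first success), p = 0.31.
P(Y = 10) = (1−p)^9 · p = 0.035452 · 0.31 = 0.010990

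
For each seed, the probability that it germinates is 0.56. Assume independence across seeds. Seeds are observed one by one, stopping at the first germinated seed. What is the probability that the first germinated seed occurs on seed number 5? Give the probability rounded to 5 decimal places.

Geometric (trials to first success), p = 0.56.
P(Y = 5) = (1−p)^4 · p = 0.037481 · 0.56 = 0.0209893

0.02099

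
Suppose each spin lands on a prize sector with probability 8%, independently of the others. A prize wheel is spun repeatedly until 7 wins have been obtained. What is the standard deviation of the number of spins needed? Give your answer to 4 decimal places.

Y = total spins until the seventh success; negative binomial with r=7, p=0.08.
SD(Y) = √[r(1−p)/p²] = √(1006.250000) = 31.721444

31.7214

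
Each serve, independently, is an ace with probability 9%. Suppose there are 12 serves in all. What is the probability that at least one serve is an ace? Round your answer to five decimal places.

P(at least one) = 1 − P(none) = 1 − (1 − 0.09)^12
= 1 − 0.3224755 = 0.6775245

0.67752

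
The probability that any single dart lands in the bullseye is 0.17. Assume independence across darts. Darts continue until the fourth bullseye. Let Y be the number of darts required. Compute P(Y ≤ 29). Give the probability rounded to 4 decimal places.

0.7508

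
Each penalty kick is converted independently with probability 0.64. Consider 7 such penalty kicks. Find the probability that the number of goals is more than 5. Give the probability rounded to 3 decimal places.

X ~ Binomial(7, 0.64); P(X ≥ 6) = Σ C(7,k) p^k (1−p)^(7−k) over k:
  k=6: C(7,6)·0.64^6·0.36^1 = 0.17317
  k=7: C(7,7)·0.64^7·0.36^0 = 0.04398
Total = 0.21715

0.217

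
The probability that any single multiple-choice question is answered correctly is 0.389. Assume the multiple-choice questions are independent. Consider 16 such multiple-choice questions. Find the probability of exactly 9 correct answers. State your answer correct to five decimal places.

0.07418

X ~ Binomial(n=16, p=0.389).
P(X=9) = C(16,9) · p^9 · (1−p)^7
= 11440 · 0.00020396 · 0.03179 = 0.0741756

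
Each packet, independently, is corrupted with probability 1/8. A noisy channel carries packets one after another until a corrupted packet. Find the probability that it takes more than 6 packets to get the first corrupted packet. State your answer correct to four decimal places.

0.4488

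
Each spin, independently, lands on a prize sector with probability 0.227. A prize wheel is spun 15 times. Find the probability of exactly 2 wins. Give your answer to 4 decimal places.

0.1904

X ~ Binomial(n=15, p=0.227).
P(X=2) = C(15,2) · p^2 · (1−p)^13
= 105 · 0.051529 · 0.035183 = 0.190359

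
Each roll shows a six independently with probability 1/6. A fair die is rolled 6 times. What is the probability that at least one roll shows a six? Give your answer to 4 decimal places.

0.6651

P(at least one) = 1 − P(none) = 1 − (1 − 0.166667)^6
= 1 − 0.334898 = 0.665102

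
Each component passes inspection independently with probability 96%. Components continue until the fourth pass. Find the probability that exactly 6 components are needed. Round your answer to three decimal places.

0.014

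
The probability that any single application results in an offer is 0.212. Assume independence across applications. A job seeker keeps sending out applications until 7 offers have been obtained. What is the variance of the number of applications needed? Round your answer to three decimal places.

Y = total applications until the seventh success; negative binomial with r=7, p=0.212.
Var(Y) = r(1−p)/p² = 7·0.788 / 0.212² = 122.73051

122.731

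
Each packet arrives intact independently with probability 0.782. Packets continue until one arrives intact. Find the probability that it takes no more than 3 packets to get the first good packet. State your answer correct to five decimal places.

0.98964

Y = number of packets to the first success; geometric, p = 0.782.
P(Y ≤ 3) = 1 − (1−p)^3 = 1 − 0.0103602 = 0.9896398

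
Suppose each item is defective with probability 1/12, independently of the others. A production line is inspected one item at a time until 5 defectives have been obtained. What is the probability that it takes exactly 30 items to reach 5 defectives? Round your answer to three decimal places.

0.011

Y = trial on which the fifth success occurs; negative binomial, r=5, p=0.083333.
P(Y=30) = C(29,4) · p^5 · (1−p)^25
= 23751 · 4.0188e-06 · 0.11358 = 0.01084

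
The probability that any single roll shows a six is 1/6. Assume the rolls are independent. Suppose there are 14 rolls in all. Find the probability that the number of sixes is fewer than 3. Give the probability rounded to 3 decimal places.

X ~ Binomial(14, 0.166667); P(X ≤ 2) = Σ C(14,k) p^k (1−p)^(14−k) over k:
  k=0: C(14,0)·0.166667^0·0.833333^14 = 0.07789
  k=1: C(14,1)·0.166667^1·0.833333^13 = 0.21808
  k=2: C(14,2)·0.166667^2·0.833333^12 = 0.28351
Total = 0.57948

0.579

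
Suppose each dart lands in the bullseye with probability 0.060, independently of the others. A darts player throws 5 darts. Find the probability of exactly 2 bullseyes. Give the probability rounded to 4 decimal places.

0.0299

X ~ Binomial(n=5, p=0.06).
P(X=2) = C(5,2) · p^2 · (1−p)^3
= 10 · 0.0036 · 0.83058 = 0.029901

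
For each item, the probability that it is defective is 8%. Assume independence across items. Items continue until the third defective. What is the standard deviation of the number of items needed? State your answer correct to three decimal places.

20.767

Y = total items until the third success; negative binomial with r=3, p=0.08.
SD(Y) = √[r(1−p)/p²] = √(431.25000) = 20.76656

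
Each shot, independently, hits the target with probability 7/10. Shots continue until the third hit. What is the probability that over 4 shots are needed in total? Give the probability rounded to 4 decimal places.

0.3483

Needing more than 4 shots ⇔ fewer than 3 successes in the first 4. With X ~ Binomial(4, 0.70), P(Y > 4) = P(X ≤ 2).
  k=0: C(4,0)·0.70^0·0.30^4 = 0.008100
  k=1: C(4,1)·0.70^1·0.30^3 = 0.075600
  k=2: C(4,2)·0.70^2·0.30^2 = 0.264600
P(X ≤ 2) = 0.348300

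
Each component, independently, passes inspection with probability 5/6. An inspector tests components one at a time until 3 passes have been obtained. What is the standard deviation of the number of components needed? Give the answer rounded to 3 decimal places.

Y = total components until the third success; negative binomial with r=3, p=0.833333.
SD(Y) = √[r(1−p)/p²] = √(0.72000) = 0.84853

0.849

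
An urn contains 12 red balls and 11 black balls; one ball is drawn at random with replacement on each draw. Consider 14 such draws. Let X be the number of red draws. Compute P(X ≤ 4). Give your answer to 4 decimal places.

X ~ Binomial(14, 0.521739); P(X ≤ 4) = Σ C(14,k) p^k (1−p)^(14−k) over k:
  k=0: C(14,0)·0.521739^0·0.478261^14 = 0.000033
  k=1: C(14,1)·0.521739^1·0.478261^13 = 0.000500
  k=2: C(14,2)·0.521739^2·0.478261^12 = 0.003548
  k=3: C(14,3)·0.521739^3·0.478261^11 = 0.015480
  k=4: C(14,4)·0.521739^4·0.478261^10 = 0.046440
Total = 0.066001

0.0660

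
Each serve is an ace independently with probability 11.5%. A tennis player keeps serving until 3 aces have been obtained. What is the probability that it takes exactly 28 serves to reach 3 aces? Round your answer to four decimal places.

0.0252

Y = trial on which the third success occurs; negative binomial, r=3, p=0.115.
P(Y=28) = C(27,2) · p^3 · (1−p)^25
= 351 · 0.0015209 · 0.047161 = 0.025176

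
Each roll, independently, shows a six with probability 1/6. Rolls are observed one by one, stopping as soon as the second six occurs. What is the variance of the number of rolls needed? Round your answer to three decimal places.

60.000

Y = total rolls until the second success; negative binomial with r=2, p=0.166667.
Var(Y) = r(1−p)/p² = 2·0.833333 / 0.166667² = 60.00000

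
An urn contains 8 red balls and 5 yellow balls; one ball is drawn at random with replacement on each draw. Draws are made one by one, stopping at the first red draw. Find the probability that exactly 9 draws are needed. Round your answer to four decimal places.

0.0003

Geometric (trials to first success), p = 0.615385.
P(Y = 9) = (1−p)^8 · p = 0.00047887 · 0.615385 = 0.000295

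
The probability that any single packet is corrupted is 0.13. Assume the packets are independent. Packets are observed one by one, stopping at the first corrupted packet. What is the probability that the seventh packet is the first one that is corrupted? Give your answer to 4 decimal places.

0.0564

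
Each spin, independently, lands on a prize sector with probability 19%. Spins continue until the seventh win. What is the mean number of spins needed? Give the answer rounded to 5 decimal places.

Y = total spins until the seventh success; negative binomial with r=7, p=0.19.
E[Y] = r / p = 7 / 0.19 = 36.8421053

36.84211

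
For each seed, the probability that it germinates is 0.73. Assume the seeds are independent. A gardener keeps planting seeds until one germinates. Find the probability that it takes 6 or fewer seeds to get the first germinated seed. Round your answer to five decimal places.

0.99961

Y = number of seeds to the first success; geometric, p = 0.73.
P(Y ≤ 6) = 1 − (1−p)^6 = 1 − 0.0003874 = 0.9996126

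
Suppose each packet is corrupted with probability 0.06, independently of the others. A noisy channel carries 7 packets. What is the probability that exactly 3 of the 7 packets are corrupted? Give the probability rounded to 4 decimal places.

X ~ Binomial(n=7, p=0.06).
P(X=3) = C(7,3) · p^3 · (1−p)^4
= 35 · 0.000216 · 0.78075 = 0.005902

0.0059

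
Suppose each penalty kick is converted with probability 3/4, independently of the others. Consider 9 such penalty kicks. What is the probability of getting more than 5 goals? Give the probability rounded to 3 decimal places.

X ~ Binomial(9, 0.75); P(X ≥ 6) = Σ C(9,k) p^k (1−p)^(9−k) over k:
  k=6: C(9,6)·0.75^6·0.25^3 = 0.23360
  k=7: C(9,7)·0.75^7·0.25^2 = 0.30034
  k=8: C(9,8)·0.75^8·0.25^1 = 0.22525
  k=9: C(9,9)·0.75^9·0.25^0 = 0.07508
Total = 0.83427

0.834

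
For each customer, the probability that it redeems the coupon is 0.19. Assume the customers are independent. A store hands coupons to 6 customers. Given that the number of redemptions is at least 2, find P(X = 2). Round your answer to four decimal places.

0.7283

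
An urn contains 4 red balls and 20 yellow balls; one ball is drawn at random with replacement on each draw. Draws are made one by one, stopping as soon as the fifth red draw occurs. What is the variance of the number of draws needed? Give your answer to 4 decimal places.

150.0000

Y = total draws until the fifth success; negative binomial with r=5, p=0.166667.
Var(Y) = r(1−p)/p² = 5·0.833333 / 0.166667² = 150.000000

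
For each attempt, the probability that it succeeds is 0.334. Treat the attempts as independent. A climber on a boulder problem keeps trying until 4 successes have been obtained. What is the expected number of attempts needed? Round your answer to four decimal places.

11.9760

Y = total attempts until the fourth success; negative binomial with r=4, p=0.334.
E[Y] = r / p = 4 / 0.334 = 11.976048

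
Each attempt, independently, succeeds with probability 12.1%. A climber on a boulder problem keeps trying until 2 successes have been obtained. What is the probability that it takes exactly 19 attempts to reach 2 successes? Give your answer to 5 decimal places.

0.02942

Y = trial on which the second success occurs; negative binomial, r=2, p=0.121.
P(Y=19) = C(18,1) · p^2 · (1−p)^17
= 18 · 0.014641 · 0.11164 = 0.0294208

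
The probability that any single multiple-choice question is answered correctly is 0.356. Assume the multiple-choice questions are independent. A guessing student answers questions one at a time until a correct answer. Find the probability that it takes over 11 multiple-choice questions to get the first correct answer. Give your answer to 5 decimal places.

0.00790

Y = number of multiple-choice questions to the first success; geometric, p = 0.356.
P(Y > 11) = P(first 11 all fail) = (1−p)^11 = 0.0079021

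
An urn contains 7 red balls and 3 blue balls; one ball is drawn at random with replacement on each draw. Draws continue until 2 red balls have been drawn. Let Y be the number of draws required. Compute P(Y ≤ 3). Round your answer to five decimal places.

0.78400

Finishing within 3 draws ⇔ at least 2 successes in the first 3. With X ~ Binomial(3, 0.70), P(Y ≤ 3) = 1 − P(X ≤ 1).
  k=0: C(3,0)·0.70^0·0.30^3 = 0.0270000
  k=1: C(3,1)·0.70^1·0.30^2 = 0.1890000
1 − 0.2160000 = 0.7840000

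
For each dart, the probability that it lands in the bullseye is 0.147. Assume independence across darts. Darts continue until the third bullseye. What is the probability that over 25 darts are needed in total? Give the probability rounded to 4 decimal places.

0.2670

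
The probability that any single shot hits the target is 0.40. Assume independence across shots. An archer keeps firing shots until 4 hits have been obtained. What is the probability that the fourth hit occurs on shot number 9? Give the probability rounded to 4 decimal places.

0.1115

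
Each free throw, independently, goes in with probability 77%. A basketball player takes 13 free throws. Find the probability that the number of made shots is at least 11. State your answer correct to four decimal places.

0.3961

X ~ Binomial(13, 0.77); P(X ≥ 11) = Σ C(13,k) p^k (1−p)^(13−k) over k:
  k=11: C(13,11)·0.77^11·0.23^2 = 0.232781
  k=12: C(13,12)·0.77^12·0.23^1 = 0.129885
  k=13: C(13,13)·0.77^13·0.23^0 = 0.033449
Total = 0.396115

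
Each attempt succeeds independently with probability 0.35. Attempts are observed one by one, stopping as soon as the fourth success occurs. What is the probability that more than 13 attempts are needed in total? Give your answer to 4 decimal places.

Needing more than 13 attempts ⇔ fewer than 4 successes in the first 13. With X ~ Binomial(13, 0.35), P(Y > 13) = P(X ≤ 3).
  k=0: C(13,0)·0.35^0·0.65^13 = 0.003697
  k=1: C(13,1)·0.35^1·0.65^12 = 0.025880
  k=2: C(13,2)·0.35^2·0.65^11 = 0.083614
  k=3: C(13,3)·0.35^3·0.65^10 = 0.165084
P(X ≤ 3) = 0.278275

0.2783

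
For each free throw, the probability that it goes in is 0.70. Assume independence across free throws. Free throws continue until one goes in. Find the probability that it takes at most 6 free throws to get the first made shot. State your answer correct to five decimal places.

Y = number of free throws to the first success; geometric, p = 0.70.
P(Y ≤ 6) = 1 − (1−p)^6 = 1 − 0.0007290 = 0.9992710

0.99927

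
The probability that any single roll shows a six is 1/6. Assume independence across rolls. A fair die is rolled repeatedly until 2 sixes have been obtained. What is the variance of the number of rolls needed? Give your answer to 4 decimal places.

60.0000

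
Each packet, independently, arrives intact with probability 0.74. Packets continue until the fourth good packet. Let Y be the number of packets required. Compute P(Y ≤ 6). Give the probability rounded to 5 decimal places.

Finishing within 6 packets ⇔ at least 4 successes in the first 6. With X ~ Binomial(6, 0.74), P(Y ≤ 6) = 1 − P(X ≤ 3).
  k=0: C(6,0)·0.74^0·0.26^6 = 0.0003089
  k=1: C(6,1)·0.74^1·0.26^5 = 0.0052753
  k=2: C(6,2)·0.74^2·0.26^4 = 0.0375360
  k=3: C(6,3)·0.74^3·0.26^3 = 0.1424443
1 − 0.1855646 = 0.8144354

0.81444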